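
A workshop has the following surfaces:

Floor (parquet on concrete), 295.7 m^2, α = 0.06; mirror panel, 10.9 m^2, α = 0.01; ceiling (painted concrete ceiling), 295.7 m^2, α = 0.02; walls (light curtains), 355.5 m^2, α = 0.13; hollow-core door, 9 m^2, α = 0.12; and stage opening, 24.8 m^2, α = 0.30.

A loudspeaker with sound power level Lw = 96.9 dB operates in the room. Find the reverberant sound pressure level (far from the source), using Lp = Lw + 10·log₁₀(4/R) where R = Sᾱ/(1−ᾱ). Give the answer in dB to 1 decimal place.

Σ(Sᵢαᵢ) = 295.7×0.06 + 10.9×0.01 + 295.7×0.02 + 355.5×0.13 + 9×0.12 + 24.8×0.30 = 78.500; total area S = 991.6 m^2.
ᾱ = 78.500/991.6 = 0.0792; R = Sᾱ/(1−ᾱ) = 78.500/(1−0.0792) = 85.252 m^2.
Lp = 96.9 + 10·log₁₀(4/85.252) = 96.9 + (-13.29) = 83.6 dB.

83.6 dB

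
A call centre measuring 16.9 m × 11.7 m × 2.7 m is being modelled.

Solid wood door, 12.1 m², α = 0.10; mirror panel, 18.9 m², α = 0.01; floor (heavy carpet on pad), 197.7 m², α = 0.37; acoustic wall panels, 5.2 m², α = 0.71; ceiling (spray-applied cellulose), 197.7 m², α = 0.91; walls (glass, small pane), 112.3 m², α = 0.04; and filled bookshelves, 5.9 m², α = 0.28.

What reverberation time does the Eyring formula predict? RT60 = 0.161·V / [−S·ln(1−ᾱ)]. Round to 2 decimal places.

0.24 sec

Total surface area S = 12.1 + 18.9 + 197.7 + 5.2 + 197.7 + 112.3 + 5.9 = 549.8 m².
Absorption A = 12.1×0.10 + 18.9×0.01 + 197.7×0.37 + 5.2×0.71 + 197.7×0.91 + 112.3×0.04 + 5.9×0.28 = 264.291 sabins.
Mean coefficient ᾱ = A/S = 0.4807.
−S·ln(1−ᾱ) = −549.8 × ln(1 − 0.4807) = 360.269.
V = 16.9 × 11.7 × 2.7 = 533.871 m³.
T = 0.161·V/[−S·ln(1−ᾱ)] = 0.161·533.871/360.269 = 0.24 s.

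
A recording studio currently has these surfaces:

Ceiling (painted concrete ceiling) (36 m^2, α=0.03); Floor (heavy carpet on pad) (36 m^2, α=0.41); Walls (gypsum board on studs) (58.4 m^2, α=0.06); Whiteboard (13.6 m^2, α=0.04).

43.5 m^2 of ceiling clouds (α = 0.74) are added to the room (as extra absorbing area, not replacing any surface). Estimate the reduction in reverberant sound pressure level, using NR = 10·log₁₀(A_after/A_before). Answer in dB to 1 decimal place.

4.2 dB

A_before = Σ Sᵢαᵢ = 36·0.03 + 36·0.41 + 58.4·0.06 + 13.6·0.04 = 19.888 sabins.
Added absorption = 43.5 × 0.74 = 32.190 sabins.
A_after = 19.888 + 32.190 = 52.078 sabins.
NR = 10·log₁₀(52.078/19.888) = 4.2 dB.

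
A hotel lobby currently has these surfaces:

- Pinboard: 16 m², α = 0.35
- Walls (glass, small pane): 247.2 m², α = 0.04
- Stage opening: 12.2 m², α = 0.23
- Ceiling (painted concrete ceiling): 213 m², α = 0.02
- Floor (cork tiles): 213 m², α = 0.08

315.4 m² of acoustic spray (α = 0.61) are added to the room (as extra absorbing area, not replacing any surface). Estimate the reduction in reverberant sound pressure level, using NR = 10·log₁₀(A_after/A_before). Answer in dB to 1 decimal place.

7.7 dB

Summing Sᵢαᵢ: 5.600 + 9.888 + 2.806 + 4.260 + 17.040 → A_before = 39.594 sabins.
Treatment contributes 315.4·0.61 = 192.394 sabins.
A_after = 39.594 + 192.394 = 231.988 sabins.
NR = 10·log₁₀(231.988/39.594) = 7.7 dB.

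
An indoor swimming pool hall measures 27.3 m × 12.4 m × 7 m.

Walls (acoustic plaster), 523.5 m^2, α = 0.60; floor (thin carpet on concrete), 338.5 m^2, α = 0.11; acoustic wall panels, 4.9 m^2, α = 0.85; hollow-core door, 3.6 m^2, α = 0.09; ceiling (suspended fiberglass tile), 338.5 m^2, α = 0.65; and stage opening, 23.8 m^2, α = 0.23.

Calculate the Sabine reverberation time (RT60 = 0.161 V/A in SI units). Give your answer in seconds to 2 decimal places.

0.66 s

A = Σ Sᵢαᵢ = 523.5*0.60 + 338.5*0.11 + 4.9*0.85 + 3.6*0.09 + 338.5*0.65 + 23.8*0.23 = 581.323 sabins.
Volume V = 27.3 × 12.4 × 7 = 2369.64 m³.
T = 0.161 V/A = 0.161·2369.64/581.323 = 0.66 s.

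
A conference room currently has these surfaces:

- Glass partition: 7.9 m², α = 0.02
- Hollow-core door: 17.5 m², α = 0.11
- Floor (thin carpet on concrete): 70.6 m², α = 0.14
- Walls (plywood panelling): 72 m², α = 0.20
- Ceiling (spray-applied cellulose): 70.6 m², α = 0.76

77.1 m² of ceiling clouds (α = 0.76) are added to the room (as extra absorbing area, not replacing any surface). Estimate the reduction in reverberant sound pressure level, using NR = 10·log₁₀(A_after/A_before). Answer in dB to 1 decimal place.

A_before = Σ Sᵢαᵢ = 7.9×0.02 + 17.5×0.11 + 70.6×0.14 + 72×0.20 + 70.6×0.76 = 80.023 sabins.
Added absorption = 77.1 × 0.76 = 58.596 sabins.
A_after = 80.023 + 58.596 = 138.619 sabins.
NR = 10·log₁₀(138.619/80.023) = 2.4 dB.

2.4 dB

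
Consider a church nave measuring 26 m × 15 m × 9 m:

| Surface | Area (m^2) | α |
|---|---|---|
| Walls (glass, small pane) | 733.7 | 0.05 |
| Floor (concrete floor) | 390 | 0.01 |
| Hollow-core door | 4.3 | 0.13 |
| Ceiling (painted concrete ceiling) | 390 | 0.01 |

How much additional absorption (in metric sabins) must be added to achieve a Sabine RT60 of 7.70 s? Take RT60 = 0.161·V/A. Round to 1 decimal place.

28.3 sabins

A₁ = Σ Sᵢαᵢ = 733.7*0.05 + 390*0.01 + 4.3*0.13 + 390*0.01 = 45.044 sabins.
V = 3510 m³. Required absorption A₂ = 0.161 × 3510 / 7.70 = 73.391 sabins.
Shortfall: 73.391 − 45.044 = 28.3 sabins.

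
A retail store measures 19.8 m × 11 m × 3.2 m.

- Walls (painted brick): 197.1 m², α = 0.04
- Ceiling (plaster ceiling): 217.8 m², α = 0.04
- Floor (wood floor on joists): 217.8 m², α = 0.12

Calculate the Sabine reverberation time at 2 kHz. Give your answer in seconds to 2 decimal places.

2.63 sec

Summing Sᵢαᵢ: 7.884 + 8.712 + 26.136 → A = 42.732 sabins.
Room volume: 696.96 m³.
Sabine: RT60 = 0.161 × 696.96 / 42.732 = 2.63 s.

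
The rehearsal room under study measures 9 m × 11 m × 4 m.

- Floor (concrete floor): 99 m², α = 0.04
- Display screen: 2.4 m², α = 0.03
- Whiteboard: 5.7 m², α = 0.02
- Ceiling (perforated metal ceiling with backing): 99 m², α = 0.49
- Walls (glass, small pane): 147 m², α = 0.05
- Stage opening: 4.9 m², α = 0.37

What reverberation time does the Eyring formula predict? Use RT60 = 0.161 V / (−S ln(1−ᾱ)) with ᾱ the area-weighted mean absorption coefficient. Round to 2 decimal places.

Total surface area S = 99 + 2.4 + 5.7 + 99 + 147 + 4.9 = 358.0 m².
Absorption A = 99·0.04 + 2.4·0.03 + 5.7·0.02 + 99·0.49 + 147·0.05 + 4.9·0.37 = 61.819 sabins.
Mean coefficient ᾱ = A/S = 0.1727.
Eyring denominator: −S ln(1−ᾱ) = 67.872.
V = 9 × 11 × 4 = 396 m³.
RT60 = 0.161 × 396 / 67.872 = 0.94 s.

0.94 s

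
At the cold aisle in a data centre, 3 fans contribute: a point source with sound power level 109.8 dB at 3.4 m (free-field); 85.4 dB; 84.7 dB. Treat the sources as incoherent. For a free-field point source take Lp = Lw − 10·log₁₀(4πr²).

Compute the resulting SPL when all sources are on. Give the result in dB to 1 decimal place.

Source at 3.4 m: Lp = 109.8 − 10·log₁₀(4π·3.4²) = 109.8 − 10·log₁₀(145.267) = 88.2 dB.
Converting to relative power and adding: 10^(88.2/10) + 10^(85.4/10) + 10^(84.7/10) = 1.303e+09.
Back to dB: 10·log₁₀ Σ = 91.1 dB.

91.1 dB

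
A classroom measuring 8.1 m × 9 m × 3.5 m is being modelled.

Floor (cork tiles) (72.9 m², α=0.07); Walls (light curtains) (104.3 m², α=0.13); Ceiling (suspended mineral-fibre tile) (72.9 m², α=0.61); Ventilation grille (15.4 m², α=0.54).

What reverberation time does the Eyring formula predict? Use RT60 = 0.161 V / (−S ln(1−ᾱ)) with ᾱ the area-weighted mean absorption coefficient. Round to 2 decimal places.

S = Σ Sᵢ = 265.5 m².
Σ(Sᵢαᵢ) = 72.9·0.07 + 104.3·0.13 + 72.9·0.61 + 15.4·0.54 = 71.447.
ᾱ = 71.447 / 265.5 = 0.2691.
Eyring denominator: −S ln(1−ᾱ) = 83.229.
V = 8.1 × 9 × 3.5 = 255.15 m³.
T = 0.161·V/[−S·ln(1−ᾱ)] = 0.161·255.15/83.229 = 0.49 s.

0.49 s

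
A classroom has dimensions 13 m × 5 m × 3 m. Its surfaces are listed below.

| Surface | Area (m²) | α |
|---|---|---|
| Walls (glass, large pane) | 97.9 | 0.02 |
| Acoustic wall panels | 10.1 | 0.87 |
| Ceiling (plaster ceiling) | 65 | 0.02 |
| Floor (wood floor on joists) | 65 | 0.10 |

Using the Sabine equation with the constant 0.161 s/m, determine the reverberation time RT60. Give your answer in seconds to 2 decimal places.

Equivalent absorption area: A = 97.9×0.02 + 10.1×0.87 + 65×0.02 + 65×0.10 = 18.545 m².
Room volume: 195 m³.
T = 0.161 V/A = 0.161·195/18.545 = 1.69 s.

1.69 seconds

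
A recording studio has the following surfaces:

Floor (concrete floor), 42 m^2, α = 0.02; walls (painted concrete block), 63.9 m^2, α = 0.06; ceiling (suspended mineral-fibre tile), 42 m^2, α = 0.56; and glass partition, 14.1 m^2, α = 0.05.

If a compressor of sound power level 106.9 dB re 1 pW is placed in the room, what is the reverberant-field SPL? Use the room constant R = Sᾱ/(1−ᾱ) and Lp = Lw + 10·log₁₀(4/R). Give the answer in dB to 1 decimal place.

97.5 dB

A = 28.899 sabins; S = 162.0 m^2.
ᾱ = 0.1784, so room constant R = A/(1−ᾱ) = 35.174 m^2.
Lp = Lw + 10 log₁₀(4/R) = 106.9 -9.44 = 97.5 dB.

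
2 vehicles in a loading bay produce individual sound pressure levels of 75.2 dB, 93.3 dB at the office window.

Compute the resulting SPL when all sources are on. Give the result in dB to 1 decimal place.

93.4 dB

Converting to relative power and adding: 10^(75.2/10) + 10^(93.3/10) = 2.171e+09.
Back to dB: 10·log₁₀ Σ = 93.4 dB.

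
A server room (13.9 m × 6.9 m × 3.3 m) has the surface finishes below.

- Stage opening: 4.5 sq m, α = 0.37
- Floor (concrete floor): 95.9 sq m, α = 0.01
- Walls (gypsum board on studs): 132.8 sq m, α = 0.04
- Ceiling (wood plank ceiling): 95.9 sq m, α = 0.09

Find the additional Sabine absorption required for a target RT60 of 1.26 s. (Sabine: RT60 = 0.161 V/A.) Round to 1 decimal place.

A₁ = Σ Sᵢαᵢ = 4.5*0.37 + 95.9*0.01 + 132.8*0.04 + 95.9*0.09 = 16.567 sabins.
For T = 1.26 s, need A₂ = 0.161·V/T = 0.161·316.503/1.26 = 40.442 sabins.
Additional absorption ΔA = 40.442 − 16.567 = 23.9 sabins.

23.9 sabins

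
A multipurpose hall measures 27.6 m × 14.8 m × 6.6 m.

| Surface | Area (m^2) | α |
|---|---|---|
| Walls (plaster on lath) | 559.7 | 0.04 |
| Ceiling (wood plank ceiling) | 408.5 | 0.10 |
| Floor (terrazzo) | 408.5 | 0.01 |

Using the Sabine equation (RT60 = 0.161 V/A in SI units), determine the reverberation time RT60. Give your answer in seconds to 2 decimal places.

Equivalent absorption area: A = 559.7*0.04 + 408.5*0.10 + 408.5*0.01 = 67.323 m^2.
Room volume: 2695.968 m³.
T = 0.161 V/A = 0.161·2695.968/67.323 = 6.45 s.

6.45 sec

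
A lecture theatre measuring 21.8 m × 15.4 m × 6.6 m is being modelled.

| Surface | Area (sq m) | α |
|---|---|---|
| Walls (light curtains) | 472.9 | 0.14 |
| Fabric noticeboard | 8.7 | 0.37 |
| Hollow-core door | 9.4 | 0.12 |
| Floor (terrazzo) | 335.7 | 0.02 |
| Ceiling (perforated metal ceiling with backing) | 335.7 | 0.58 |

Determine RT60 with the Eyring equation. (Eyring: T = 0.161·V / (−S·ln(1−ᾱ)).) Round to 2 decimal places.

1.15 sec

Total surface area S = 472.9 + 8.7 + 9.4 + 335.7 + 335.7 = 1162.4 sq m.
Σ(Sᵢαᵢ) = 472.9×0.14 + 8.7×0.37 + 9.4×0.12 + 335.7×0.02 + 335.7×0.58 = 271.973.
ᾱ = 271.973 / 1162.4 = 0.2340.
Eyring denominator: −S ln(1−ᾱ) = 309.865.
V = 21.8 × 15.4 × 6.6 = 2215.752 m³.
RT60 = 0.161 × 2215.752 / 309.865 = 1.15 s.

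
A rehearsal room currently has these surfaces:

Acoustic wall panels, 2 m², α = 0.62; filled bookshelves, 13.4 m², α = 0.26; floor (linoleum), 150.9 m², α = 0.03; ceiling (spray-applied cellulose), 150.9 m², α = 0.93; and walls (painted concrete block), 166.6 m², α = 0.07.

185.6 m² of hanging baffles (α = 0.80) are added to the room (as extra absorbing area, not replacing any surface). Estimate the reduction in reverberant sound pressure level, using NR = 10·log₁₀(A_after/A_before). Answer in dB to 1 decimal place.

2.8 dB

A_before = Σ Sᵢαᵢ = 2×0.62 + 13.4×0.26 + 150.9×0.03 + 150.9×0.93 + 166.6×0.07 = 161.250 sabins.
Added absorption = 185.6 × 0.80 = 148.480 sabins.
New total A_after = 309.730 sabins.
Reduction = 10 log₁₀(A_after/A_before) = 10 log₁₀(1.9208) = 2.8 dB.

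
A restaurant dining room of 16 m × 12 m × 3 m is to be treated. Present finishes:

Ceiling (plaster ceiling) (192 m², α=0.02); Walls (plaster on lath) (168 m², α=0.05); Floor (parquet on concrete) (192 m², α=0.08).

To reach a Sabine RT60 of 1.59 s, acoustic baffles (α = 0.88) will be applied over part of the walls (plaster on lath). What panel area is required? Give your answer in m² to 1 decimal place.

Equivalent absorption area: A₁ = 192*0.02 + 168*0.05 + 192*0.08 = 27.600 m².
Required A₂ = 0.161·576/1.59 = 58.325 sabins.
ΔA needed = 58.325 − 27.600 = 30.725 sabins.
Net gain per m²: Δα = 0.88 − 0.05 = 0.83.
Area = ΔA/Δα = 30.725/0.83 = 37.0 m².

37.0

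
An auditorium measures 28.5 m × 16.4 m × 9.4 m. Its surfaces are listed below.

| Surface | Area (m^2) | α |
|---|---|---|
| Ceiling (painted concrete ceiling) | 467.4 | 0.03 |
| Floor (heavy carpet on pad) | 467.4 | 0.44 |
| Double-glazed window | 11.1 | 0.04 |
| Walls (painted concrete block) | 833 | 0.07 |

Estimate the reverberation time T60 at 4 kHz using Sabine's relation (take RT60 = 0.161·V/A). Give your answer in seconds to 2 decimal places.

Equivalent absorption area: A = 467.4×0.03 + 467.4×0.44 + 11.1×0.04 + 833×0.07 = 278.432 m^2.
Room volume: 4393.56 m³.
Sabine: RT60 = 0.161 × 4393.56 / 278.432 = 2.54 s.

2.54 s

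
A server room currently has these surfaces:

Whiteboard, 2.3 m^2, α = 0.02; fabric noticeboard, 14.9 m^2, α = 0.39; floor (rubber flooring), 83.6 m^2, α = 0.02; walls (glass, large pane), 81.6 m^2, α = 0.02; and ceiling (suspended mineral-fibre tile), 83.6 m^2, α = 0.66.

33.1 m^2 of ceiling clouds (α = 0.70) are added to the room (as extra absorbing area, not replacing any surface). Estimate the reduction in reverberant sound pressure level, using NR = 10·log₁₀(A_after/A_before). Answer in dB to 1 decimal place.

A_before = Σ Sᵢαᵢ = 2.3*0.02 + 14.9*0.39 + 83.6*0.02 + 81.6*0.02 + 83.6*0.66 = 64.337 sabins.
Treatment contributes 33.1·0.70 = 23.170 sabins.
A_after = 64.337 + 23.170 = 87.507 sabins.
NR = 10·log₁₀(87.507/64.337) = 1.3 dB.

1.3 dB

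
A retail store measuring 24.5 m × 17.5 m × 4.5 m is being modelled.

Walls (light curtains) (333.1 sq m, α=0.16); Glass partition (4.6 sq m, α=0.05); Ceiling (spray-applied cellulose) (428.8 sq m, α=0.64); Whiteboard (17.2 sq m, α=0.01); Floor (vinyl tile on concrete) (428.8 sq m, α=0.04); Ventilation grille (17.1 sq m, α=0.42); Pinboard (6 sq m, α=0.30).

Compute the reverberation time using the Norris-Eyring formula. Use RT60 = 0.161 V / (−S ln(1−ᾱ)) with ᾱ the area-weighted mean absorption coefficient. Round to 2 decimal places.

Total surface area S = 333.1 + 4.6 + 428.8 + 17.2 + 428.8 + 17.1 + 6 = 1235.6 sq m.
Σ(Sᵢαᵢ) = 333.1×0.16 + 4.6×0.05 + 428.8×0.64 + 17.2×0.01 + 428.8×0.04 + 17.1×0.42 + 6×0.30 = 354.264.
Mean coefficient ᾱ = A/S = 0.2867.
Eyring denominator: −S ln(1−ᾱ) = 417.451.
V = 24.5 × 17.5 × 4.5 = 1929.375 m³.
T = 0.161·V/[−S·ln(1−ᾱ)] = 0.161·1929.375/417.451 = 0.74 s.

0.74 s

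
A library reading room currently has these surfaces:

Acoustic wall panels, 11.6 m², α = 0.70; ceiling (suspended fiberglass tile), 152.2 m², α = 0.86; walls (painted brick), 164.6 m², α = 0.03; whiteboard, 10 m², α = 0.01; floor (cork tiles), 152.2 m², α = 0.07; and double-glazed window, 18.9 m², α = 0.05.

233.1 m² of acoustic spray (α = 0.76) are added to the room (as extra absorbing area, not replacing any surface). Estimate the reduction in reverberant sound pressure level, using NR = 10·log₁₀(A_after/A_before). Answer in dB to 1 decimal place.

3.3 dB

A_before = Σ Sᵢαᵢ = 11.6×0.70 + 152.2×0.86 + 164.6×0.03 + 10×0.01 + 152.2×0.07 + 18.9×0.05 = 155.649 sabins.
Added absorption = 233.1 × 0.76 = 177.156 sabins.
A_after = 155.649 + 177.156 = 332.805 sabins.
Reduction = 10 log₁₀(A_after/A_before) = 10 log₁₀(2.1382) = 3.3 dB.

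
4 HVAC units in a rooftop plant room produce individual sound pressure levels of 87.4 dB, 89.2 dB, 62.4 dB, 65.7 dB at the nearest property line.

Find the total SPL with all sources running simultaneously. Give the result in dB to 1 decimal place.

Sum in the linear (power) domain: Σ 10^(Lᵢ/10) = 10^(87.4/10) + 10^(89.2/10) + 10^(62.4/10) + 10^(65.7/10) = 1.387e+09.
Combined level = 10 log₁₀(1.387e+09) = 91.4 dB.

91.4 dB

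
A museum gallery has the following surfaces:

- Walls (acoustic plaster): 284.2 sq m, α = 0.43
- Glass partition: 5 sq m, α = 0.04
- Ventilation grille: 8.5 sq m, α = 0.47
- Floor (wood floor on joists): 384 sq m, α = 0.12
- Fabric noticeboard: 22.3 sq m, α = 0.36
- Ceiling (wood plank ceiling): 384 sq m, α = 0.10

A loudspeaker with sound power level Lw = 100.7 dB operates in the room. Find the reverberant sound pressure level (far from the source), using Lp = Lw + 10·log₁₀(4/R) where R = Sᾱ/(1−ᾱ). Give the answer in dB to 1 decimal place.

82.3 dB

Σ(Sᵢαᵢ) = 284.2×0.43 + 5×0.04 + 8.5×0.47 + 384×0.12 + 22.3×0.36 + 384×0.10 = 218.909; total area S = 1088.0 sq m.
ᾱ = 218.909/1088.0 = 0.2012; R = Sᾱ/(1−ᾱ) = 218.909/(1−0.2012) = 274.047 sq m.
Lp = Lw + 10 log₁₀(4/R) = 100.7 -18.36 = 82.3 dB.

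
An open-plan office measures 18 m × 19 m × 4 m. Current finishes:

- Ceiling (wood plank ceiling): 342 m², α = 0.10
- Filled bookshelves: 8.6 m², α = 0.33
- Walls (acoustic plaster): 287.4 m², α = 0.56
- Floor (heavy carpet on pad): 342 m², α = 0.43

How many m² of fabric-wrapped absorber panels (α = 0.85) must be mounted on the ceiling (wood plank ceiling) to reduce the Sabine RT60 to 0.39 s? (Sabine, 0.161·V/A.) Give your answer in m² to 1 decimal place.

Total absorption A₁ = 342×0.10 + 8.6×0.33 + 287.4×0.56 + 342×0.43
  = 34.200 + 2.838 + 160.944 + 147.060 = 345.042 m² sabins.
V = 1368 m³. Target absorption A₂ = 0.161 × 1368 / 0.39 = 564.738 sabins.
ΔA needed = 564.738 − 345.042 = 219.696 sabins.
Net gain per m²: Δα = 0.85 − 0.10 = 0.75.
Area = ΔA/Δα = 219.696/0.75 = 292.9 m².

292.9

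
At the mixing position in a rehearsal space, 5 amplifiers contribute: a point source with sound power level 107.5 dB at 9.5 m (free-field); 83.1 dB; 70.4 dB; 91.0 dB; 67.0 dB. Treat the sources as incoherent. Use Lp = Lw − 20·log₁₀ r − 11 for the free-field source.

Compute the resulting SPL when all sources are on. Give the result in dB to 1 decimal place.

Source at 9.5 m: Lp = 107.5 − 20·log₁₀(9.5) − 11 = 76.9 dB.
Σ 10^(Lᵢ/10) = 1.528e+09.
Back to dB: 10·log₁₀ Σ = 91.8 dB.

91.8 dB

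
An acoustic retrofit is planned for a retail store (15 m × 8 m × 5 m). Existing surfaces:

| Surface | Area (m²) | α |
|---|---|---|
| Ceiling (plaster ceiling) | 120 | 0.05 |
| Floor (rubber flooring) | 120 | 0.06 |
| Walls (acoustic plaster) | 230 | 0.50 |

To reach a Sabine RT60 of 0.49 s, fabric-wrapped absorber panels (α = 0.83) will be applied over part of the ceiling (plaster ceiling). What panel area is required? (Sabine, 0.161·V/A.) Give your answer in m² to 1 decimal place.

Total absorption A₁ = 120×0.05 + 120×0.06 + 230×0.50
  = 6.000 + 7.200 + 115.000 = 128.200 m² sabins.
Required A₂ = 0.161·600/0.49 = 197.143 sabins.
ΔA needed = 197.143 − 128.200 = 68.943 sabins.
Each m² of panel replacing the ceiling (plaster ceiling) adds (0.83 − 0.05) = 0.78 sabins.
Area = ΔA/Δα = 68.943/0.78 = 88.4 m².

88.4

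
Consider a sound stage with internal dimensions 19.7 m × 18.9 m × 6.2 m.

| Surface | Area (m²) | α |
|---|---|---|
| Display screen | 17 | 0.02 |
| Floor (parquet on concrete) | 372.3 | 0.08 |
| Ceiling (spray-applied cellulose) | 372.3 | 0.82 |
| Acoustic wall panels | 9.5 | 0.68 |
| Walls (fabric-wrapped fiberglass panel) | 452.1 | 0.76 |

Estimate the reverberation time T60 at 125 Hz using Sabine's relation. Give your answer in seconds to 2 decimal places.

0.54 s

Equivalent absorption area: A = 17×0.02 + 372.3×0.08 + 372.3×0.82 + 9.5×0.68 + 452.1×0.76 = 685.466 m².
Volume V = 19.7 × 18.9 × 6.2 = 2308.446 m³.
Sabine: RT60 = 0.161 × 2308.446 / 685.466 = 0.54 s.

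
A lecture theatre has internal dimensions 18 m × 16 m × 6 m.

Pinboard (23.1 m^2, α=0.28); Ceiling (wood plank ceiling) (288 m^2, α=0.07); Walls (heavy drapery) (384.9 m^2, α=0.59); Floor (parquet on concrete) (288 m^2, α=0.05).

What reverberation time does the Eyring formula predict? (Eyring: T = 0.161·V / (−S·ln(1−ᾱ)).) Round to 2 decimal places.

0.89 seconds

S = Σ Sᵢ = 984.0 m^2.
Absorption A = 23.1×0.28 + 288×0.07 + 384.9×0.59 + 288×0.05 = 268.119 sabins.
ᾱ = 268.119 / 984.0 = 0.2725.
−S·ln(1−ᾱ) = −984.0 × ln(1 − 0.2725) = 313.051.
V = 18 × 16 × 6 = 1728 m³.
T = 0.161·V/[−S·ln(1−ᾱ)] = 0.161·1728/313.051 = 0.89 s.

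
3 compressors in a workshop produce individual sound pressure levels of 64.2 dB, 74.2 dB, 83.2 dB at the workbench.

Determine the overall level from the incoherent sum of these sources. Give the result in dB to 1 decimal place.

83.8 dB

Σ 10^(Lᵢ/10) = 2.379e+08.
Combined level = 10 log₁₀(2.379e+08) = 83.8 dB.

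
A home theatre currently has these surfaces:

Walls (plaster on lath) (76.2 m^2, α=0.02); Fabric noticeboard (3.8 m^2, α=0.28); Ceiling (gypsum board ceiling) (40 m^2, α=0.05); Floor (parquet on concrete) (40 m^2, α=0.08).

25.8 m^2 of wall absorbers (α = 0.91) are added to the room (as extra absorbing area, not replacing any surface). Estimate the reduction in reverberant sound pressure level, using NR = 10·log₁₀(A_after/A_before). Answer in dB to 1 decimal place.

Total absorption A_before = 76.2*0.02 + 3.8*0.28 + 40*0.05 + 40*0.08
  = 1.524 + 1.064 + 2.000 + 3.200 = 7.788 m^2 sabins.
Treatment contributes 25.8·0.91 = 23.478 sabins.
New total A_after = 31.266 sabins.
NR = 10·log₁₀(31.266/7.788) = 6.0 dB.

6.0 dB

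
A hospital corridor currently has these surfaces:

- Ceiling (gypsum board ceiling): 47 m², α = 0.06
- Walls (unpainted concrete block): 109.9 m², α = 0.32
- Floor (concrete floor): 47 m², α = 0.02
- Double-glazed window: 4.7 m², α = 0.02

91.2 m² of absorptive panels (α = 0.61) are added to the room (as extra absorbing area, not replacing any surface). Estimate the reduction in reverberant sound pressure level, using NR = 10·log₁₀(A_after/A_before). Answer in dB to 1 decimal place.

3.8 dB

Summing Sᵢαᵢ: 2.820 + 35.168 + 0.940 + 0.094 → A_before = 39.022 sabins.
Treatment contributes 91.2·0.61 = 55.632 sabins.
New total A_after = 94.654 sabins.
Reduction = 10 log₁₀(A_after/A_before) = 10 log₁₀(2.4257) = 3.8 dB.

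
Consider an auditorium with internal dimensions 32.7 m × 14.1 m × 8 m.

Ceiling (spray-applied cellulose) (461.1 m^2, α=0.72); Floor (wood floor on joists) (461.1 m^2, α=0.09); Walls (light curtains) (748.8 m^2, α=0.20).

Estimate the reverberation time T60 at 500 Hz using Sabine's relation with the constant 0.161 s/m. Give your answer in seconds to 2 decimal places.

Total absorption A = 461.1*0.72 + 461.1*0.09 + 748.8*0.20
  = 331.992 + 41.499 + 149.760 = 523.251 m^2 sabins.
V = 32.7·14.1·8 = 3688.56 m³.
RT60 = 0.161 · V / A = 0.161 × 3688.56 / 523.251 = 1.13 s.

1.13 seconds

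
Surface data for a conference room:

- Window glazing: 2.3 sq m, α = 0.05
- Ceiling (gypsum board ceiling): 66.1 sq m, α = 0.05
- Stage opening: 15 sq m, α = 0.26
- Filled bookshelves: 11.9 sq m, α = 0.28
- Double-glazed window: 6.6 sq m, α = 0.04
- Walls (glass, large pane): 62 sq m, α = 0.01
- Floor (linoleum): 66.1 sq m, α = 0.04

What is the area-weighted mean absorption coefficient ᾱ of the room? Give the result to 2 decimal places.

0.06

Total surface area S = 230.0 sq m.
A = 2.3·0.05 + 66.1·0.05 + 15·0.26 + 11.9·0.28 + 6.6·0.04 + 62·0.01 + 66.1·0.04 = 14.180 sabins.
ᾱ = 14.180 / 230.0 = 0.06.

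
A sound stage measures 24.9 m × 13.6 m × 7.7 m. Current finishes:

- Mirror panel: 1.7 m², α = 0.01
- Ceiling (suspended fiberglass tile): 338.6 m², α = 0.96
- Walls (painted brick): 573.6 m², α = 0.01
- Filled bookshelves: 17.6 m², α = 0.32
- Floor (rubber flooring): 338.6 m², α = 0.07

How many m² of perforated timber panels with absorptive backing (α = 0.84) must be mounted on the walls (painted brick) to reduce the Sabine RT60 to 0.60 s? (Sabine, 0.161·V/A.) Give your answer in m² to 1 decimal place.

A₁ = Σ Sᵢαᵢ = 1.7·0.01 + 338.6·0.96 + 573.6·0.01 + 17.6·0.32 + 338.6·0.07 = 360.143 sabins.
V = 2607.528 m³. Target absorption A₂ = 0.161 × 2607.528 / 0.60 = 699.687 sabins.
Absorption to add: 699.687 − 360.143 = 339.544 sabins.
Each m² of panel replacing the walls (painted brick) adds (0.84 − 0.01) = 0.83 sabins.
Area = ΔA/Δα = 339.544/0.83 = 409.1 m².

409.1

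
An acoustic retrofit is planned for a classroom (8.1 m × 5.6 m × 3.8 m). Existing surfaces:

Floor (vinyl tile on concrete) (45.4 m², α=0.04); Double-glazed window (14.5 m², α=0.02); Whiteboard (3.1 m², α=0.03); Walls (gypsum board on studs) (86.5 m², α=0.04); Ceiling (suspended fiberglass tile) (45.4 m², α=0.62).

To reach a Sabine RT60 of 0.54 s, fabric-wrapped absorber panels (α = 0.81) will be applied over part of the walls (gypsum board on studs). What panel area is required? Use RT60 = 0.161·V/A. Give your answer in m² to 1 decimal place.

22.8

Equivalent absorption area: A₁ = 45.4*0.04 + 14.5*0.02 + 3.1*0.03 + 86.5*0.04 + 45.4*0.62 = 33.807 m².
Required A₂ = 0.161·172.368/0.54 = 51.391 sabins.
Absorption to add: 51.391 − 33.807 = 17.584 sabins.
Net gain per m²: Δα = 0.81 − 0.04 = 0.77.
Area = ΔA/Δα = 17.584/0.77 = 22.8 m².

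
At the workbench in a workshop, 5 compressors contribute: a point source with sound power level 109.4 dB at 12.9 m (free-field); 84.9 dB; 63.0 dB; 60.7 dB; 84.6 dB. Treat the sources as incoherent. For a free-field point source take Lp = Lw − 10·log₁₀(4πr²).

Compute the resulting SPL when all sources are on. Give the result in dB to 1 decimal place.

88.1 dB

Source at 12.9 m: Lp = 109.4 − 10·log₁₀(4π·12.9²) = 109.4 − 10·log₁₀(2091.170) = 76.2 dB.
Sum in the linear (power) domain: Σ 10^(Lᵢ/10) = 10^(76.2/10) + 10^(84.9/10) + 10^(63.0/10) + 10^(60.7/10) + 10^(84.6/10) = 6.423e+08.
Combined level = 10 log₁₀(6.423e+08) = 88.1 dB.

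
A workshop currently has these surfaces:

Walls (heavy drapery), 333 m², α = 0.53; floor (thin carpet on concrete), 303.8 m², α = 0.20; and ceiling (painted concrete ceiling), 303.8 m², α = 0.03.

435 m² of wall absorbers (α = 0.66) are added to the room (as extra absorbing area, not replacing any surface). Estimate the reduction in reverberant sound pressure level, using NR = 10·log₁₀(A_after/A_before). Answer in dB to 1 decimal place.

3.4 dB

Total absorption A_before = 333×0.53 + 303.8×0.20 + 303.8×0.03
  = 176.490 + 60.760 + 9.114 = 246.364 m² sabins.
Treatment contributes 435·0.66 = 287.100 sabins.
A_after = 246.364 + 287.100 = 533.464 sabins.
NR = 10·log₁₀(533.464/246.364) = 3.4 dB.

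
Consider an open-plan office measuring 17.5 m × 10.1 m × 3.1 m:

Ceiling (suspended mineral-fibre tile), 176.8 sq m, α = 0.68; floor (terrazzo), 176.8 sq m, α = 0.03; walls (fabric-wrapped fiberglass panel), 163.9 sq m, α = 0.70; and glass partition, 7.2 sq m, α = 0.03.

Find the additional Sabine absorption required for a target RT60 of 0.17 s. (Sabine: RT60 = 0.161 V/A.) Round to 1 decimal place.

Total absorption A₁ = 176.8·0.68 + 176.8·0.03 + 163.9·0.70 + 7.2·0.03
  = 120.224 + 5.304 + 114.730 + 0.216 = 240.474 sq m sabins.
For T = 0.17 s, need A₂ = 0.161·V/T = 0.161·547.925/0.17 = 518.917 sabins.
Shortfall: 518.917 − 240.474 = 278.4 sabins.

278.4 sabins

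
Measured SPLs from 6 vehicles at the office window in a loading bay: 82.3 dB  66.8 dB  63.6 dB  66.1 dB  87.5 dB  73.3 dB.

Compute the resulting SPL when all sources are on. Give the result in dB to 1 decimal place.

Converting to relative power and adding: 10^(82.3/10) + 10^(66.8/10) + 10^(63.6/10) + 10^(66.1/10) + 10^(87.5/10) + 10^(73.3/10) = 7.647e+08.
Back to dB: 10·log₁₀ Σ = 88.8 dB.

88.8 dB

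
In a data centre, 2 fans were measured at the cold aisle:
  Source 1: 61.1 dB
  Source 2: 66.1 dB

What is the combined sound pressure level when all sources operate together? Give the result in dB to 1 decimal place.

67.3 dB

Converting to relative power and adding: 10^(61.1/10) + 10^(66.1/10) = 5.362e+06.
Back to dB: 10·log₁₀ Σ = 67.3 dB.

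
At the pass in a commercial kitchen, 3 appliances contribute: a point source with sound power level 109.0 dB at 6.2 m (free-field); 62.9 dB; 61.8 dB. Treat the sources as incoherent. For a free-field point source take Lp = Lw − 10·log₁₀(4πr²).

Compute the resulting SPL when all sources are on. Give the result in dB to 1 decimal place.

82.3 dB

Source at 6.2 m: Lp = 109.0 − 10·log₁₀(4π·6.2²) = 109.0 − 10·log₁₀(483.051) = 82.2 dB.
Σ 10^(Lᵢ/10) = 1.694e+08.
Combined level = 10 log₁₀(1.694e+08) = 82.3 dB.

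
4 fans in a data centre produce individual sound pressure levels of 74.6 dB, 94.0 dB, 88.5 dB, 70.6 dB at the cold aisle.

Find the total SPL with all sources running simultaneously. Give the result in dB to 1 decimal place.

Σ 10^(Lᵢ/10) = 3.26e+09.
L_total = 10·log₁₀(3.26e+09) = 95.1 dB.

95.1 dB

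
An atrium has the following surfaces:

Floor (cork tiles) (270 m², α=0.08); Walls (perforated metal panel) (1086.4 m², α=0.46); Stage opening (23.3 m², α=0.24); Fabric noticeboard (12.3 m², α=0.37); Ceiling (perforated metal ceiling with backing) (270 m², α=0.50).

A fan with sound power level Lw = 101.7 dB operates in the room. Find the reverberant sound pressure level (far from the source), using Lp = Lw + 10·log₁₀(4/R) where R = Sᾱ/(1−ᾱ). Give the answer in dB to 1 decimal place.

Σ(Sᵢαᵢ) = 270×0.08 + 1086.4×0.46 + 23.3×0.24 + 12.3×0.37 + 270×0.50 = 666.487; total area S = 1662.0 m².
ᾱ = 666.487/1662.0 = 0.4010; R = Sᾱ/(1−ᾱ) = 666.487/(1−0.4010) = 1112.666 m².
Lp = 101.7 + 10·log₁₀(4/1112.666) = 101.7 + (-24.44) = 77.3 dB.

77.3 dB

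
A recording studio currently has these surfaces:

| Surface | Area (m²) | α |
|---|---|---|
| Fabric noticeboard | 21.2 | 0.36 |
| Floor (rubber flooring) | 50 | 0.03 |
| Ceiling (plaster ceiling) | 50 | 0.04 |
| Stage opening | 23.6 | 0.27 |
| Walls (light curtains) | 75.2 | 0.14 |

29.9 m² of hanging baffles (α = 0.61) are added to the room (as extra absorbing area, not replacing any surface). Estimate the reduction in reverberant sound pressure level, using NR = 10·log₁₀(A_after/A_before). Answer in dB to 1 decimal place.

Summing Sᵢαᵢ: 7.632 + 1.500 + 2.000 + 6.372 + 10.528 → A_before = 28.032 sabins.
Treatment contributes 29.9·0.61 = 18.239 sabins.
New total A_after = 46.271 sabins.
Reduction = 10 log₁₀(A_after/A_before) = 10 log₁₀(1.6506) = 2.2 dB.

2.2 dB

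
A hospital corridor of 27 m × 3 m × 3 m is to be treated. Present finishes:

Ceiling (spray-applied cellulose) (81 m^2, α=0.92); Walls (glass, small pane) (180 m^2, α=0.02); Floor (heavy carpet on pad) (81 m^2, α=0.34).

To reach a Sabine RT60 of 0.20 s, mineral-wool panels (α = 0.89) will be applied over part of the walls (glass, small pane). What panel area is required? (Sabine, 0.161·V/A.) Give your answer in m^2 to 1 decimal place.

103.4

Equivalent absorption area: A₁ = 81·0.92 + 180·0.02 + 81·0.34 = 105.660 m^2.
Required A₂ = 0.161·243/0.20 = 195.615 sabins.
Absorption to add: 195.615 − 105.660 = 89.955 sabins.
Net gain per m^2: Δα = 0.89 − 0.02 = 0.87.
Panel area = 89.955 / 0.87 = 103.4 m^2.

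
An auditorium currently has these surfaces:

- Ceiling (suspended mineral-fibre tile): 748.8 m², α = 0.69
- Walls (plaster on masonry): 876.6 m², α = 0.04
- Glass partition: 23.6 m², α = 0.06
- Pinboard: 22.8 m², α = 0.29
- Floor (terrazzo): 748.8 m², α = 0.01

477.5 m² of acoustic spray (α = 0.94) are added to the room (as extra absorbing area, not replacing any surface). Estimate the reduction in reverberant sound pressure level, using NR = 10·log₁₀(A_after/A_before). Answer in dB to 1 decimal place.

2.5 dB

A_before = Σ Sᵢαᵢ = 748.8*0.69 + 876.6*0.04 + 23.6*0.06 + 22.8*0.29 + 748.8*0.01 = 567.252 sabins.
Added absorption = 477.5 × 0.94 = 448.850 sabins.
A_after = 567.252 + 448.850 = 1016.102 sabins.
Reduction = 10 log₁₀(A_after/A_before) = 10 log₁₀(1.7913) = 2.5 dB.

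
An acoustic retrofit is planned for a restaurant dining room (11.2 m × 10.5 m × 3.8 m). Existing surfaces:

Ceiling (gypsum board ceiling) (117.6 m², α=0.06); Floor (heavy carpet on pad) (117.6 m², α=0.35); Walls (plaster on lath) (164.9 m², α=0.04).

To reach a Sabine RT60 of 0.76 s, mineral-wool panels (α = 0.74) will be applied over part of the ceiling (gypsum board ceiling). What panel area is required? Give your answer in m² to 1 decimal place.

58.6

Equivalent absorption area: A₁ = 117.6·0.06 + 117.6·0.35 + 164.9·0.04 = 54.812 m².
V = 446.88 m³. Target absorption A₂ = 0.161 × 446.88 / 0.76 = 94.668 sabins.
ΔA needed = 94.668 − 54.812 = 39.856 sabins.
Net gain per m²: Δα = 0.74 − 0.06 = 0.68.
Panel area = 39.856 / 0.68 = 58.6 m².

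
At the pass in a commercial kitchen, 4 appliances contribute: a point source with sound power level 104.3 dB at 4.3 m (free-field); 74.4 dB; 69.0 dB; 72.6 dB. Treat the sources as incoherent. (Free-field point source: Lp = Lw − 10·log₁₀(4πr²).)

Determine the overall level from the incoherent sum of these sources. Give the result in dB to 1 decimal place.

Source at 4.3 m: Lp = 104.3 − 10·log₁₀(4π·4.3²) = 104.3 − 10·log₁₀(232.352) = 80.6 dB.
Σ 10^(Lᵢ/10) = 1.685e+08.
Back to dB: 10·log₁₀ Σ = 82.3 dB.

82.3 dB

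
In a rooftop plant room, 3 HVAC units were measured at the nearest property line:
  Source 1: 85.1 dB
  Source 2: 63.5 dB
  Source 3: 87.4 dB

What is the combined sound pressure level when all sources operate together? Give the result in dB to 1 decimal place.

89.4 dB

Sum in the linear (power) domain: Σ 10^(Lᵢ/10) = 10^(85.1/10) + 10^(63.5/10) + 10^(87.4/10) = 8.754e+08.
L_total = 10·log₁₀(8.754e+08) = 89.4 dB.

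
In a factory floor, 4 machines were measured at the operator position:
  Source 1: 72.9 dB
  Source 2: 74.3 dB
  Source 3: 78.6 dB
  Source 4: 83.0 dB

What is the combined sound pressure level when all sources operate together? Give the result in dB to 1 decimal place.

85.0 dB

Σ 10^(Lᵢ/10) = 3.184e+08.
L_total = 10·log₁₀(3.184e+08) = 85.0 dB.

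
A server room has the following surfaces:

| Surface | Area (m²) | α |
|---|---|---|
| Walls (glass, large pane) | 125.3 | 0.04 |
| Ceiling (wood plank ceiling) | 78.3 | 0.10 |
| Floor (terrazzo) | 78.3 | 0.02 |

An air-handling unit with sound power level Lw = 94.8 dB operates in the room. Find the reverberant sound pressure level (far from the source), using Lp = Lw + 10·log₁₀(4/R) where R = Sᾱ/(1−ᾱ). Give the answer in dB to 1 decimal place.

A = 14.408 sabins; S = 281.9 m².
ᾱ = 0.0511, so room constant R = A/(1−ᾱ) = 15.184 m².
Lp = Lw + 10 log₁₀(4/R) = 94.8 -5.79 = 89.0 dB.

89.0 dB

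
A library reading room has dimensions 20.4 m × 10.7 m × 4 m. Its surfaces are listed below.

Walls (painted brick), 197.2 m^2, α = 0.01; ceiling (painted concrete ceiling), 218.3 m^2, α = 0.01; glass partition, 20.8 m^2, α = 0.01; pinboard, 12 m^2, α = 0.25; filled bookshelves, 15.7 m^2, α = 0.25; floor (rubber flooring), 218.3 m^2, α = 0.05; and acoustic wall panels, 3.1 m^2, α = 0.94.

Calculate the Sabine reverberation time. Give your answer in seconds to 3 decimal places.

5.597 s

Summing Sᵢαᵢ: 1.972 + 2.183 + 0.208 + 3.000 + 3.925 + 10.915 + 2.914 → A = 25.117 sabins.
Room volume: 873.12 m³.
T = 0.161 V/A = 0.161·873.12/25.117 = 5.597 s.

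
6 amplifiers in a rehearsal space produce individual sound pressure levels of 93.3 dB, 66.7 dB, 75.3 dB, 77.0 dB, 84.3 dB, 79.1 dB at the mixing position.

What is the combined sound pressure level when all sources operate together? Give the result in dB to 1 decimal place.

94.1 dB

Sum in the linear (power) domain: Σ 10^(Lᵢ/10) = 10^(93.3/10) + 10^(66.7/10) + 10^(75.3/10) + 10^(77.0/10) + 10^(84.3/10) + 10^(79.1/10) = 2.577e+09.
Back to dB: 10·log₁₀ Σ = 94.1 dB.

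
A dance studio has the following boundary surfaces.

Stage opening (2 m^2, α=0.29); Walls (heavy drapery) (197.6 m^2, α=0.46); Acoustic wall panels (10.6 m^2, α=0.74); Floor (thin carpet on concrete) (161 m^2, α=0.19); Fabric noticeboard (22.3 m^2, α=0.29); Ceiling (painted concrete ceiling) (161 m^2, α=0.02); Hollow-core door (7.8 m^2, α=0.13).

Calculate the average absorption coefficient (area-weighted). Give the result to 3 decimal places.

S = Σ Sᵢ = 2 + 197.6 + 10.6 + 161 + 22.3 + 161 + 7.8 = 562.3 m^2.
A = 2·0.29 + 197.6·0.46 + 10.6·0.74 + 161·0.19 + 22.3·0.29 + 161·0.02 + 7.8·0.13 = 140.611 sabins.
ᾱ = 140.611 / 562.3 = 0.250.

0.250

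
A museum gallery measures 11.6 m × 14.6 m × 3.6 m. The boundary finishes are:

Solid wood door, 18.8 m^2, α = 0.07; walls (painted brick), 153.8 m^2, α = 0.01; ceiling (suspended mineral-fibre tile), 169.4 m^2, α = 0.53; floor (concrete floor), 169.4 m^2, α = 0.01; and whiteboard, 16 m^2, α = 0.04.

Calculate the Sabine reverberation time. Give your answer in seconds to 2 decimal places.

Equivalent absorption area: A = 18.8×0.07 + 153.8×0.01 + 169.4×0.53 + 169.4×0.01 + 16×0.04 = 94.970 m^2.
Room volume: 609.696 m³.
T = 0.161 V/A = 0.161·609.696/94.970 = 1.03 s.

1.03 seconds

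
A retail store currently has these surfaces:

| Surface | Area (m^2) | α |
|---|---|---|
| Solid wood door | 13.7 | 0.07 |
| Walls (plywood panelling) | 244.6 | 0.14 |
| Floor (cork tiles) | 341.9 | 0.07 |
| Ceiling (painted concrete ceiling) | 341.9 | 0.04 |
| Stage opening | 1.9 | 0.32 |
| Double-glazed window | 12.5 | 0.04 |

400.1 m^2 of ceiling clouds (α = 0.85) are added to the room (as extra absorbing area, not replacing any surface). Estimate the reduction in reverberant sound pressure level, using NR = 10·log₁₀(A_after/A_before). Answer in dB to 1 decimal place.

7.5 dB

Summing Sᵢαᵢ: 0.959 + 34.244 + 23.933 + 13.676 + 0.608 + 0.500 → A_before = 73.920 sabins.
Added absorption = 400.1 × 0.85 = 340.085 sabins.
New total A_after = 414.005 sabins.
Reduction = 10 log₁₀(A_after/A_before) = 10 log₁₀(5.6007) = 7.5 dB.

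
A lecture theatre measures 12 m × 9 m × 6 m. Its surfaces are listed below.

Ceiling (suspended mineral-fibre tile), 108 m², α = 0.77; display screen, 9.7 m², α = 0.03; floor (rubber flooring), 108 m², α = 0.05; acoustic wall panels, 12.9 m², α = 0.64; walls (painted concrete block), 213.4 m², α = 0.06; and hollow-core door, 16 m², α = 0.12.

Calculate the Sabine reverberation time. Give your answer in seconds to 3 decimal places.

0.933 s

Equivalent absorption area: A = 108*0.77 + 9.7*0.03 + 108*0.05 + 12.9*0.64 + 213.4*0.06 + 16*0.12 = 111.831 m².
Volume V = 12 × 9 × 6 = 648 m³.
Sabine: RT60 = 0.161 × 648 / 111.831 = 0.933 s.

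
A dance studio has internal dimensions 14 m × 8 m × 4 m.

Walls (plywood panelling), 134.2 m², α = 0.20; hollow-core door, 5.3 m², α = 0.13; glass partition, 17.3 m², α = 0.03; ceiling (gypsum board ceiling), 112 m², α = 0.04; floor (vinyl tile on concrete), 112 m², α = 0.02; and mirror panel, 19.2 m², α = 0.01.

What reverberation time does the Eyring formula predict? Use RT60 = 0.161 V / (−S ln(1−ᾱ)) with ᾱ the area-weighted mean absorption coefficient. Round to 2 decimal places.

1.97 s

S = Σ Sᵢ = 400.0 m².
Σ(Sᵢαᵢ) = 134.2×0.20 + 5.3×0.13 + 17.3×0.03 + 112×0.04 + 112×0.02 + 19.2×0.01 = 34.960.
ᾱ = 34.960 / 400.0 = 0.0874.
−S·ln(1−ᾱ) = −400.0 × ln(1 − 0.0874) = 36.583.
V = 14 × 8 × 4 = 448 m³.
T = 0.161·V/[−S·ln(1−ᾱ)] = 0.161·448/36.583 = 1.97 s.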